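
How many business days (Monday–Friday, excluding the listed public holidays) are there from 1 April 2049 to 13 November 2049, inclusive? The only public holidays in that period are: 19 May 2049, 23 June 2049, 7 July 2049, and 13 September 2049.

158 business days

1 April 2049 is a Thursday.
From 1 April 2049 to 13 November 2049 is 227 days inclusive.
227 = 7 × 32 + 3, so there are 32 full weeks plus 3 extra days.
Each full week contributes 5 weekdays (Mon–Fri): 32 × 5 = 160.
The 3 extra days are Thu, Fri, Sat — 2 of them qualify.
Total: 160 + 2 = 162.
Holidays: 19 May 2049 (Wed); 23 June 2049 (Wed); 7 July 2049 (Wed); 13 September 2049 (Mon).
All 4 holidays fall on weekdays, so subtract 4.
Business days: 162 − 4 = 158.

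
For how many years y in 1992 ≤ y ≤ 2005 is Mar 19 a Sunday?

2

Day of week of March 19 in each year:
1992: Thu, 1993: Fri, 1994: Sat, 1995: Sun ✓, 1996: Tue, 1997: Wed, 1998: Thu, 1999: Fri, 2000: Sun ✓, 2001: Mon, 2002: Tue, 2003: Wed, 2004: Fri, 2005: Sat
Sundays: 1995, 2000.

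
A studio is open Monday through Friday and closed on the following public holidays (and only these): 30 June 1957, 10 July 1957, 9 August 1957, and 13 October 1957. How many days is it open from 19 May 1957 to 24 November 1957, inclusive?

133 working days

19 May 1957 is a Sunday.
From 19 May 1957 to 24 November 1957 is 190 days inclusive.
190 = 7 × 27 + 1, so there are 27 full weeks plus 1 extra day.
Each full week contributes 5 weekdays (Mon–Fri): 27 × 5 = 135.
The 1 extra day is Sun — none qualify.
Total: 135 + 0 = 135.
Holidays: 30 June 1957 (Sun); 10 July 1957 (Wed); 9 August 1957 (Fri); 13 October 1957 (Sun).
2 of the 4 holidays fall on weekdays; the rest are weekends and were already excluded.
Business days: 135 − 2 = 133.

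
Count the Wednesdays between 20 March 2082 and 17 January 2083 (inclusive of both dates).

43

20 March 2082 is a Friday.
From 20 March 2082 to 17 January 2083 is 304 days inclusive.
304 = 7 × 43 + 3, so there are 43 full weeks plus 3 extra days.
Each full week contributes one Wednesday: 43 so far.
The 3 extra days are Friday, Saturday, Sunday — none qualify.
Total: 43 + 0 = 43.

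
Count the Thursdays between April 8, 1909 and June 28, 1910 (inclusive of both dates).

64

April 8, 1909 is a Thursday.
The range spans 447 days (inclusive of both endpoints).
447 = 7 × 63 + 6, so there are 63 full weeks plus 6 extra days.
Each full week contributes one Thursday: 63 so far.
The 6 extra days are Thu, Fri, Sat, Sun, Mon, Tue — 1 of them qualifies.
Total: 63 + 1 = 64.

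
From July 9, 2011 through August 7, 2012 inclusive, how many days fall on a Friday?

56 Fridays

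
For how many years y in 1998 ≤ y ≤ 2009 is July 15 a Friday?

1

Day of week of July 15 in each year:
1998: Wed, 1999: Thu, 2000: Sat, 2001: Sun, 2002: Mon, 2003: Tue, 2004: Thu, 2005: Fri ✓, 2006: Sat, 2007: Sun, 2008: Tue, 2009: Wed
Fridays: 2005.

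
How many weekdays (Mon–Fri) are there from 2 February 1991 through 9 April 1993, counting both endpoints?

570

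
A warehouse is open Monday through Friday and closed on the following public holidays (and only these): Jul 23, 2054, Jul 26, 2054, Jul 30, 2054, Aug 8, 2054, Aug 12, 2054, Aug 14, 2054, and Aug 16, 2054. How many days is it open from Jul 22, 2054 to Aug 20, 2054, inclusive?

Jul 22, 2054 is a Wednesday.
From Jul 22, 2054 to Aug 20, 2054 is 30 days inclusive.
30 = 7 × 4 + 2, so there are 4 full weeks plus 2 extra days.
Each full week contributes 5 weekdays (Mon–Fri): 4 × 5 = 20.
The 2 extra days are Wed, Thu — 2 of them qualify.
Total: 20 + 2 = 22.
Holidays: Jul 23, 2054 (Thu); Jul 26, 2054 (Sun); Jul 30, 2054 (Thu); Aug 8, 2054 (Sat); Aug 12, 2054 (Wed); Aug 14, 2054 (Fri); Aug 16, 2054 (Sun).
4 of the 7 holidays fall on weekdays; the rest are weekends and were already excluded.
Business days: 22 − 4 = 18.

18 business days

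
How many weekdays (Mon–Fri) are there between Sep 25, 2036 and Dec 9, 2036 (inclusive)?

54 weekdays

Sep 25, 2036 is a Thursday.
That's 76 days from start to end, counting both.
76 = 7 × 10 + 6, so there are 10 full weeks plus 6 extra days.
Each full week contributes 5 weekdays (Mon–Fri): 10 × 5 = 50.
The 6 extra days are Thursday, Friday, Saturday, Sunday, Monday, Tuesday — 4 of them qualify.
Total: 50 + 4 = 54.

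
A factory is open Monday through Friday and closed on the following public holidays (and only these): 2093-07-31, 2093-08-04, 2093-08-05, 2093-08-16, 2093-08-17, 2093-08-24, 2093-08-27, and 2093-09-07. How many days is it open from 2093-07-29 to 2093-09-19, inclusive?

2093-07-29 is a Wednesday.
From 2093-07-29 to 2093-09-19 is 53 days inclusive.
53 = 7 × 7 + 4, so there are 7 full weeks plus 4 extra days.
Each full week contributes 5 weekdays (Mon–Fri): 7 × 5 = 35.
The 4 extra days are Wed, Thu, Fri, Sat — 3 of them qualify.
Total: 35 + 3 = 38.
Holidays: 2093-07-31 (Fri); 2093-08-04 (Tue); 2093-08-05 (Wed); 2093-08-16 (Sun); 2093-08-17 (Mon); 2093-08-24 (Mon); 2093-08-27 (Thu); 2093-09-07 (Mon).
7 of the 8 holidays fall on weekdays; the rest are weekends and were already excluded.
Business days: 38 − 7 = 31.

31 business days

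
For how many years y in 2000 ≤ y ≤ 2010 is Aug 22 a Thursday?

Day of week of August 22 in each year:
2000: Tue, 2001: Wed, 2002: Thu ✓, 2003: Fri, 2004: Sun, 2005: Mon, 2006: Tue, 2007: Wed, 2008: Fri, 2009: Sat, 2010: Sun
Thursdays: 2002.

1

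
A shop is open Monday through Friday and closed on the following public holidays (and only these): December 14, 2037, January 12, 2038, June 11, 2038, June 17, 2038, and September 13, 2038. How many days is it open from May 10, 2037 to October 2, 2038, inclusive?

May 10, 2037 is a Sunday.
That's 511 days from start to end, counting both.
511 = 7 × 73, so the span is exactly 73 full weeks.
Each full week contributes 5 weekdays (Mon–Fri): 73 × 5 = 365.
Total: 365.
Holidays: December 14, 2037 (Mon); January 12, 2038 (Tue); June 11, 2038 (Fri); June 17, 2038 (Thu); September 13, 2038 (Mon).
All 5 holidays fall on weekdays, so subtract 5.
Business days: 365 − 5 = 360.

360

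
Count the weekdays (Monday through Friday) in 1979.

261 weekdays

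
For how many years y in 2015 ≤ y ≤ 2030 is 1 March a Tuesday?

2

Day of week of March 1 in each year:
2015: Sun, 2016: Tue ✓, 2017: Wed, 2018: Thu, 2019: Fri, 2020: Sun, 2021: Mon, 2022: Tue ✓, 2023: Wed, 2024: Fri, 2025: Sat, 2026: Sun, 2027: Mon, 2028: Wed, 2029: Thu, 2030: Fri
Tuesdays: 2016, 2022.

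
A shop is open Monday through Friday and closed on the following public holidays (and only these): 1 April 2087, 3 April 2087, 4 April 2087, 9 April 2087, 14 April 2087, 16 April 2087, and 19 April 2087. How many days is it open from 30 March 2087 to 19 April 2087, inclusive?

30 March 2087 is a Sunday.
That's 21 days from start to end, counting both.
21 = 7 × 3, so the span is exactly 3 full weeks.
Each full week contributes 5 weekdays (Mon–Fri): 3 × 5 = 15.
Holidays: 1 April 2087 (Tue); 3 April 2087 (Thu); 4 April 2087 (Fri); 9 April 2087 (Wed); 14 April 2087 (Mon); 16 April 2087 (Wed); 19 April 2087 (Sat).
6 of the 7 holidays fall on weekdays; the rest are weekends and were already excluded.
Business days: 15 − 6 = 9.

9 business days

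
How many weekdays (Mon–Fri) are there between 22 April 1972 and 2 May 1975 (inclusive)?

22 April 1972 is a Saturday.
The range spans 1106 days (inclusive of both endpoints).
1106 = 7 × 158, so the span is exactly 158 full weeks.
Each full week contributes 5 weekdays (Mon–Fri): 158 × 5 = 790.
Total: 790.

790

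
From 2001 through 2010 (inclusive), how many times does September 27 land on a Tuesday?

1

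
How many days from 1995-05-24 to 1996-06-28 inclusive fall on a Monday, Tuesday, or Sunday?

1995-05-24 is a Wednesday.
From 1995-05-24 to 1996-06-28 is 402 days inclusive.
402 = 7 × 57 + 3, so there are 57 full weeks plus 3 extra days.
Each full week contributes 3 days from the set (Mon, Tue, Sun): 57 × 3 = 171.
The 3 extra days are Wednesday, Thursday, Friday — none qualify.
Total: 171 + 0 = 171.

171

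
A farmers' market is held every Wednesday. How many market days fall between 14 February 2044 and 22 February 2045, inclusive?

54 Wednesdays

14 February 2044 is a Sunday.
That's 375 days from start to end, counting both.
375 = 7 × 53 + 4, so there are 53 full weeks plus 4 extra days.
Each full week contributes one Wednesday: 53 so far.
The 4 extra days are Sun, Mon, Tue, Wed — 1 of them qualifies.
Total: 53 + 1 = 54.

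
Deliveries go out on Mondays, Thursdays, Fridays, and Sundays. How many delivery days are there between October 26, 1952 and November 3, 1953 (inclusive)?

214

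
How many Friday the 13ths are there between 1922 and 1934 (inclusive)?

Friday-the-13ths by year:
1922: Jan, Oct
1923: Apr, Jul
1924: Jun
1925: Feb, Mar, Nov
1926: Aug
1927: May
1928: Jan, Apr, Jul
1929: Sep, Dec
1930: Jun
1931: Feb, Mar, Nov
1932: May
1933: Jan, Oct
1934: Apr, Jul

24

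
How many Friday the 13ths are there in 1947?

The 13th falls on a Friday when the month's 13th has weekday Fri.
Jan 13 is Mon; Feb 13 is Thu; Mar 13 is Thu; Apr 13 is Sun; May 13 is Tue; Jun 13 is Fri ✓; Jul 13 is Sun; Aug 13 is Wed; Sep 13 is Sat; Oct 13 is Mon; Nov 13 is Thu; Dec 13 is Sat.
Friday the 13ths: Jun.

1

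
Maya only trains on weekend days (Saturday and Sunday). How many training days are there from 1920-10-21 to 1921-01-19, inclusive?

26

1920-10-21 is a Thursday.
That's 91 days from start to end, counting both.
91 = 7 × 13, so the span is exactly 13 full weeks.
Each full week contributes 2 weekend days (Sat, Sun): 13 × 2 = 26.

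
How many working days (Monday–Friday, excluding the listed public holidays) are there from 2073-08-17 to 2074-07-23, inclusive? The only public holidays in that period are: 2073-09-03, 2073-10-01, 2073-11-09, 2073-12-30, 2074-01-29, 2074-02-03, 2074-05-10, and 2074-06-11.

239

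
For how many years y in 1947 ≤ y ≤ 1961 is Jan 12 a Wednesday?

Day of week of January 12 in each year:
1947: Sun, 1948: Mon, 1949: Wed ✓, 1950: Thu, 1951: Fri, 1952: Sat, 1953: Mon, 1954: Tue, 1955: Wed ✓, 1956: Thu, 1957: Sat, 1958: Sun, 1959: Mon, 1960: Tue, 1961: Thu
Wednesdays: 1949, 1955.

2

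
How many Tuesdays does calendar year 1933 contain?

52

1 January 1933 is a Sunday.
The range spans 365 days (inclusive of both endpoints).
365 = 7 × 52 + 1, so there are 52 full weeks plus 1 extra day.
Each full week contributes one Tuesday: 52 so far.
The 1 extra day is Sunday — none qualify.
Total: 52 + 0 = 52.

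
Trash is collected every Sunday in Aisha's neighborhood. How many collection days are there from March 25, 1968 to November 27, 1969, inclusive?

87 Sundays

March 25, 1968 is a Monday.
The range spans 613 days (inclusive of both endpoints).
613 = 7 × 87 + 4, so there are 87 full weeks plus 4 extra days.
Each full week contributes one Sunday: 87 so far.
The 4 extra days are Monday, Tuesday, Wednesday, Thursday — none qualify.
Total: 87 + 0 = 87.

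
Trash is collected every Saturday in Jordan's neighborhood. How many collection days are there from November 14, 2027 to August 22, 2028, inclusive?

40 Saturdays

November 14, 2027 is a Sunday.
From November 14, 2027 to August 22, 2028 is 283 days inclusive.
283 = 7 × 40 + 3, so there are 40 full weeks plus 3 extra days.
Each full week contributes one Saturday: 40 so far.
The 3 extra days are Sunday, Monday, Tuesday — none qualify.
Total: 40 + 0 = 40.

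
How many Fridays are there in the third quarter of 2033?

Jul 1, 2033 is a Friday.
From Jul 1, 2033 to Sep 30, 2033 is 92 days inclusive.
92 = 7 × 13 + 1, so there are 13 full weeks plus 1 extra day.
Each full week contributes one Friday: 13 so far.
The 1 extra day is Fri — 1 of them qualifies.
Total: 13 + 1 = 14.

14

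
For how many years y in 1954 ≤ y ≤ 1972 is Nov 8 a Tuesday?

3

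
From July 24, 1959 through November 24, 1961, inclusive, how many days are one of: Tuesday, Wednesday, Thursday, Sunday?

July 24, 1959 is a Friday.
That's 855 days from start to end, counting both.
855 = 7 × 122 + 1, so there are 122 full weeks plus 1 extra day.
Each full week contributes 4 days from the set (Tue, Wed, Thu, Sun): 122 × 4 = 488.
The 1 extra day is Fri — none qualify.
Total: 488 + 0 = 488.

488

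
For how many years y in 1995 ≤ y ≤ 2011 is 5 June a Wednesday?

Day of week of June 5 in each year:
1995: Mon, 1996: Wed ✓, 1997: Thu, 1998: Fri, 1999: Sat, 2000: Mon, 2001: Tue, 2002: Wed ✓, 2003: Thu, 2004: Sat, 2005: Sun, 2006: Mon, 2007: Tue, 2008: Thu, 2009: Fri, 2010: Sat, 2011: Sun
Wednesdays: 1996, 2002.

2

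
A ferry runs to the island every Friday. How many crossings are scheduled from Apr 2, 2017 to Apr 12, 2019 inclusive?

106 Fridays

Apr 2, 2017 is a Sunday.
The range spans 741 days (inclusive of both endpoints).
741 = 7 × 105 + 6, so there are 105 full weeks plus 6 extra days.
Each full week contributes one Friday: 105 so far.
The 6 extra days are Sunday, Monday, Tuesday, Wednesday, Thursday, Friday — 1 of them qualifies.
Total: 105 + 1 = 106.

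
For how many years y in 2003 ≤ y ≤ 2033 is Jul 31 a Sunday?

5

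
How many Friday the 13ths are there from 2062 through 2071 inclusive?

Friday-the-13ths by year:
2062: Jan, Oct
2063: Apr, Jul
2064: Jun
2065: Feb, Mar, Nov
2066: Aug
2067: May
2068: Jan, Apr, Jul
2069: Sep, Dec
2070: Jun
2071: Feb, Mar, Nov

19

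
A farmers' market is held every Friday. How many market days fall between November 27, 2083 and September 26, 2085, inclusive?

95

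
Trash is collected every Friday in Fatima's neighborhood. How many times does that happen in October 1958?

Oct 1, 1958 is a Wednesday.
That's 31 days from start to end, counting both.
31 = 7 × 4 + 3, so there are 4 full weeks plus 3 extra days.
Each full week contributes one Friday: 4 so far.
The 3 extra days are Wednesday, Thursday, Friday — 1 of them qualifies.
Total: 4 + 1 = 5.

5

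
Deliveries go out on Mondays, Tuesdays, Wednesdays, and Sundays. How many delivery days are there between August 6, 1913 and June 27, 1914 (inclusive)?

August 6, 1913 is a Wednesday.
That's 326 days from start to end, counting both.
326 = 7 × 46 + 4, so there are 46 full weeks plus 4 extra days.
Each full week contributes 4 days from the set (Mon, Tue, Wed, Sun): 46 × 4 = 184.
The 4 extra days are Wed, Thu, Fri, Sat — 1 of them qualifies.
Total: 184 + 1 = 185.

185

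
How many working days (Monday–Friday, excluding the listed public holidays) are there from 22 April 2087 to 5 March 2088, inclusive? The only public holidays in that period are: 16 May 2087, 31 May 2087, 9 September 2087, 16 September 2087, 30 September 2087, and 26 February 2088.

22 April 2087 is a Tuesday.
From 22 April 2087 to 5 March 2088 is 319 days inclusive.
319 = 7 × 45 + 4, so there are 45 full weeks plus 4 extra days.
Each full week contributes 5 weekdays (Mon–Fri): 45 × 5 = 225.
The 4 extra days are Tue, Wed, Thu, Fri — 4 of them qualify.
Total: 225 + 4 = 229.
Holidays: 16 May 2087 (Fri); 31 May 2087 (Sat); 9 September 2087 (Tue); 16 September 2087 (Tue); 30 September 2087 (Tue); 26 February 2088 (Thu).
5 of the 6 holidays fall on weekdays; the rest are weekends and were already excluded.
Business days: 229 − 5 = 224.

224 working days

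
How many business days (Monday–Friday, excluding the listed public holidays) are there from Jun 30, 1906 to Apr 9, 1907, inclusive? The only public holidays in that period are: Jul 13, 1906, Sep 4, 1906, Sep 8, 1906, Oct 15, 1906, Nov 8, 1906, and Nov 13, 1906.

197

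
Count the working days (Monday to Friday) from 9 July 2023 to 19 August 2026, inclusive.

813 weekdays

9 July 2023 is a Sunday.
The range spans 1138 days (inclusive of both endpoints).
1138 = 7 × 162 + 4, so there are 162 full weeks plus 4 extra days.
Each full week contributes 5 weekdays (Mon–Fri): 162 × 5 = 810.
The 4 extra days are Sun, Mon, Tue, Wed — 3 of them qualify.
Total: 810 + 3 = 813.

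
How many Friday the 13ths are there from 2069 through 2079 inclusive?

19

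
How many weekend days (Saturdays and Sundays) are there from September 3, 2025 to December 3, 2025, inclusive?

26

September 3, 2025 is a Wednesday.
From September 3, 2025 to December 3, 2025 is 92 days inclusive.
92 = 7 × 13 + 1, so there are 13 full weeks plus 1 extra day.
Each full week contributes 2 weekend days (Sat, Sun): 13 × 2 = 26.
The 1 extra day is Wed — none qualify.
Total: 26 + 0 = 26.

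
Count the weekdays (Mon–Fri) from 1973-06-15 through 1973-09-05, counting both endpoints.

59

1973-06-15 is a Friday.
From 1973-06-15 to 1973-09-05 is 83 days inclusive.
83 = 7 × 11 + 6, so there are 11 full weeks plus 6 extra days.
Each full week contributes 5 weekdays (Mon–Fri): 11 × 5 = 55.
The 6 extra days are Friday, Saturday, Sunday, Monday, Tuesday, Wednesday — 4 of them qualify.
Total: 55 + 4 = 59.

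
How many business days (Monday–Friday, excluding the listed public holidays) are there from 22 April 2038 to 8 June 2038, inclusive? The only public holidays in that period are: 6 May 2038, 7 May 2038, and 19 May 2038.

22 April 2038 is a Thursday.
The range spans 48 days (inclusive of both endpoints).
48 = 7 × 6 + 6, so there are 6 full weeks plus 6 extra days.
Each full week contributes 5 weekdays (Mon–Fri): 6 × 5 = 30.
The 6 extra days are Thursday, Friday, Saturday, Sunday, Monday, Tuesday — 4 of them qualify.
Total: 30 + 4 = 34.
Holidays: 6 May 2038 (Thu); 7 May 2038 (Fri); 19 May 2038 (Wed).
All 3 holidays fall on weekdays, so subtract 3.
Business days: 34 − 3 = 31.

31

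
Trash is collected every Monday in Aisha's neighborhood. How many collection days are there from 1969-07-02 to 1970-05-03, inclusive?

43 Mondays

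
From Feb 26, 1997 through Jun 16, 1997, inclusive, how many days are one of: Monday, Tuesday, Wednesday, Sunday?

63

Feb 26, 1997 is a Wednesday.
From Feb 26, 1997 to Jun 16, 1997 is 111 days inclusive.
111 = 7 × 15 + 6, so there are 15 full weeks plus 6 extra days.
Each full week contributes 4 days from the set (Mon, Tue, Wed, Sun): 15 × 4 = 60.
The 6 extra days are Wed, Thu, Fri, Sat, Sun, Mon — 3 of them qualify.
Total: 60 + 3 = 63.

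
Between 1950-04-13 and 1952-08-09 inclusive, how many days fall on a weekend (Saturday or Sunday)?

243

1950-04-13 is a Thursday.
From 1950-04-13 to 1952-08-09 is 850 days inclusive.
850 = 7 × 121 + 3, so there are 121 full weeks plus 3 extra days.
Each full week contributes 2 weekend days (Sat, Sun): 121 × 2 = 242.
The 3 extra days are Thu, Fri, Sat — 1 of them qualifies.
Total: 242 + 1 = 243.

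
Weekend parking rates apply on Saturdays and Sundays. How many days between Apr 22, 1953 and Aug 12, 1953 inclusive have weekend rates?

Apr 22, 1953 is a Wednesday.
The range spans 113 days (inclusive of both endpoints).
113 = 7 × 16 + 1, so there are 16 full weeks plus 1 extra day.
Each full week contributes 2 weekend days (Sat, Sun): 16 × 2 = 32.
The 1 extra day is Wed — none qualify.
Total: 32 + 0 = 32.

32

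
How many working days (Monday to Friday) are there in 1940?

January 1, 1940 is a Monday.
That's 366 days from start to end, counting both.
366 = 7 × 52 + 2, so there are 52 full weeks plus 2 extra days.
Each full week contributes 5 weekdays (Mon–Fri): 52 × 5 = 260.
The 2 extra days are Monday, Tuesday — 2 of them qualify.
Total: 260 + 2 = 262.

262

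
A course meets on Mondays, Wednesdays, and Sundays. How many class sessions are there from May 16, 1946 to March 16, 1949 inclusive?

444

May 16, 1946 is a Thursday.
The range spans 1036 days (inclusive of both endpoints).
1036 = 7 × 148, so the span is exactly 148 full weeks.
Each full week contributes 3 days from the set (Mon, Wed, Sun): 148 × 3 = 444.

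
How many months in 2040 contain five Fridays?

A month has five Fridays exactly when Friday falls within its first (length − 28) days.
Jan: 31 days, starts Sun → 5 of Sun, Mon, Tue
Feb: 29 days, starts Wed → 5 of Wed
Mar: 31 days, starts Thu → 5 of Thu, Fri, Sat ✓
Apr: 30 days, starts Sun → 5 of Sun, Mon
May: 31 days, starts Tue → 5 of Tue, Wed, Thu
Jun: 30 days, starts Fri → 5 of Fri, Sat ✓
Jul: 31 days, starts Sun → 5 of Sun, Mon, Tue
Aug: 31 days, starts Wed → 5 of Wed, Thu, Fri ✓
Sep: 30 days, starts Sat → 5 of Sat, Sun
Oct: 31 days, starts Mon → 5 of Mon, Tue, Wed
Nov: 30 days, starts Thu → 5 of Thu, Fri ✓
Dec: 31 days, starts Sat → 5 of Sat, Sun, Mon
Months with five Fridays: Mar, Jun, Aug, Nov.

4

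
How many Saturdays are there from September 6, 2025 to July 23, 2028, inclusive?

September 6, 2025 is a Saturday.
From September 6, 2025 to July 23, 2028 is 1052 days inclusive.
1052 = 7 × 150 + 2, so there are 150 full weeks plus 2 extra days.
Each full week contributes one Saturday: 150 so far.
The 2 extra days are Sat, Sun — 1 of them qualifies.
Total: 150 + 1 = 151.

151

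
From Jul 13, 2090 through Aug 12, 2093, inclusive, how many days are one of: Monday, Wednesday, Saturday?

483

Jul 13, 2090 is a Thursday.
That's 1127 days from start to end, counting both.
1127 = 7 × 161, so the span is exactly 161 full weeks.
Each full week contributes 3 days from the set (Mon, Wed, Sat): 161 × 3 = 483.
Total: 483.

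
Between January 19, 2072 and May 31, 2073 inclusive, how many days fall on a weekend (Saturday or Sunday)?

January 19, 2072 is a Tuesday.
From January 19, 2072 to May 31, 2073 is 499 days inclusive.
499 = 7 × 71 + 2, so there are 71 full weeks plus 2 extra days.
Each full week contributes 2 weekend days (Sat, Sun): 71 × 2 = 142.
The 2 extra days are Tuesday, Wednesday — none qualify.
Total: 142 + 0 = 142.

142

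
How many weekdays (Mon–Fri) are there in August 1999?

1 August 1999 is a Sunday.
From 1 August 1999 to 31 August 1999 is 31 days inclusive.
31 = 7 × 4 + 3, so there are 4 full weeks plus 3 extra days.
Each full week contributes 5 weekdays (Mon–Fri): 4 × 5 = 20.
The 3 extra days are Sun, Mon, Tue — 2 of them qualify.
Total: 20 + 2 = 22.

22 weekdays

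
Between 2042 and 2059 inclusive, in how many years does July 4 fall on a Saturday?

3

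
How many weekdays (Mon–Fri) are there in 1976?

262

1 January 1976 is a Thursday.
From 1 January 1976 to 31 December 1976 is 366 days inclusive.
366 = 7 × 52 + 2, so there are 52 full weeks plus 2 extra days.
Each full week contributes 5 weekdays (Mon–Fri): 52 × 5 = 260.
The 2 extra days are Thu, Fri — 2 of them qualify.
Total: 260 + 2 = 262.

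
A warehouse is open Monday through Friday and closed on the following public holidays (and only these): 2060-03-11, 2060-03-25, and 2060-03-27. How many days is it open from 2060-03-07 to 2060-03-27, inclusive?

13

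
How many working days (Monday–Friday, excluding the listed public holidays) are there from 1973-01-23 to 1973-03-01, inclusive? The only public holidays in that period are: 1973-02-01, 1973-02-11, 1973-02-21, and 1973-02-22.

1973-01-23 is a Tuesday.
The range spans 38 days (inclusive of both endpoints).
38 = 7 × 5 + 3, so there are 5 full weeks plus 3 extra days.
Each full week contributes 5 weekdays (Mon–Fri): 5 × 5 = 25.
The 3 extra days are Tuesday, Wednesday, Thursday — 3 of them qualify.
Total: 25 + 3 = 28.
Holidays: 1973-02-01 (Thu); 1973-02-11 (Sun); 1973-02-21 (Wed); 1973-02-22 (Thu).
3 of the 4 holidays fall on weekdays; the rest are weekends and were already excluded.
Business days: 28 − 3 = 25.

25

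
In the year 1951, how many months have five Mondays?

A month has five Mondays exactly when Monday falls within its first (length − 28) days.
Jan: 31 days, starts Mon → 5 of Mon, Tue, Wed ✓
Feb: 28 days, starts Thu → 5 of (none)
Mar: 31 days, starts Thu → 5 of Thu, Fri, Sat
Apr: 30 days, starts Sun → 5 of Sun, Mon ✓
May: 31 days, starts Tue → 5 of Tue, Wed, Thu
Jun: 30 days, starts Fri → 5 of Fri, Sat
Jul: 31 days, starts Sun → 5 of Sun, Mon, Tue ✓
Aug: 31 days, starts Wed → 5 of Wed, Thu, Fri
Sep: 30 days, starts Sat → 5 of Sat, Sun
Oct: 31 days, starts Mon → 5 of Mon, Tue, Wed ✓
Nov: 30 days, starts Thu → 5 of Thu, Fri
Dec: 31 days, starts Sat → 5 of Sat, Sun, Mon ✓
Months with five Mondays: Jan, Apr, Jul, Oct, Dec.

5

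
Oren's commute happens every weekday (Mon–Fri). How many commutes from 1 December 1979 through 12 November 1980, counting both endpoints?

1 December 1979 is a Saturday.
From 1 December 1979 to 12 November 1980 is 348 days inclusive.
348 = 7 × 49 + 5, so there are 49 full weeks plus 5 extra days.
Each full week contributes 5 weekdays (Mon–Fri): 49 × 5 = 245.
The 5 extra days are Sat, Sun, Mon, Tue, Wed — 3 of them qualify.
Total: 245 + 3 = 248.

248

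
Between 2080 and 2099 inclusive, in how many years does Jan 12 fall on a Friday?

Day of week of January 12 in each year:
2080: Fri ✓, 2081: Sun, 2082: Mon, 2083: Tue, 2084: Wed, 2085: Fri ✓, 2086: Sat, 2087: Sun, 2088: Mon, 2089: Wed, 2090: Thu, 2091: Fri ✓, 2092: Sat, 2093: Mon, 2094: Tue, 2095: Wed, 2096: Thu, 2097: Sat, 2098: Sun, 2099: Mon
Fridays: 2080, 2085, 2091.

3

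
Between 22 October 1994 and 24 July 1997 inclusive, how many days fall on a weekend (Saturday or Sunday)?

288

22 October 1994 is a Saturday.
The range spans 1007 days (inclusive of both endpoints).
1007 = 7 × 143 + 6, so there are 143 full weeks plus 6 extra days.
Each full week contributes 2 weekend days (Sat, Sun): 143 × 2 = 286.
The 6 extra days are Saturday, Sunday, Monday, Tuesday, Wednesday, Thursday — 2 of them qualify.
Total: 286 + 2 = 288.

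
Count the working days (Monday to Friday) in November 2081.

2081-11-01 is a Saturday.
From 2081-11-01 to 2081-11-30 is 30 days inclusive.
30 = 7 × 4 + 2, so there are 4 full weeks plus 2 extra days.
Each full week contributes 5 weekdays (Mon–Fri): 4 × 5 = 20.
The 2 extra days are Sat, Sun — none qualify.
Total: 20 + 0 = 20.

20 weekdays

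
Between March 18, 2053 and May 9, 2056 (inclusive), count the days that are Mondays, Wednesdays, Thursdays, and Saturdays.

656

March 18, 2053 is a Tuesday.
The range spans 1149 days (inclusive of both endpoints).
1149 = 7 × 164 + 1, so there are 164 full weeks plus 1 extra day.
Each full week contributes 4 days from the set (Mon, Wed, Thu, Sat): 164 × 4 = 656.
The 1 extra day is Tuesday — none qualify.
Total: 656 + 0 = 656.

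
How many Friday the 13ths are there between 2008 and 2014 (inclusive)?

Friday-the-13ths by year:
2008: Jun
2009: Feb, Mar, Nov
2010: Aug
2011: May
2012: Jan, Apr, Jul
2013: Sep, Dec
2014: Jun

12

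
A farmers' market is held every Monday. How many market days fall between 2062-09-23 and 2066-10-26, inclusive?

214

2062-09-23 is a Saturday.
The range spans 1495 days (inclusive of both endpoints).
1495 = 7 × 213 + 4, so there are 213 full weeks plus 4 extra days.
Each full week contributes one Monday: 213 so far.
The 4 extra days are Sat, Sun, Mon, Tue — 1 of them qualifies.
Total: 213 + 1 = 214.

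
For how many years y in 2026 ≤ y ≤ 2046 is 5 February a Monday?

3

Day of week of February 5 in each year:
2026: Thu, 2027: Fri, 2028: Sat, 2029: Mon ✓, 2030: Tue, 2031: Wed, 2032: Thu, 2033: Sat, 2034: Sun, 2035: Mon ✓, 2036: Tue, 2037: Thu, 2038: Fri, 2039: Sat, 2040: Sun, 2041: Tue, 2042: Wed, 2043: Thu, 2044: Fri, 2045: Sun, 2046: Mon ✓
Mondays: 2029, 2035, 2046.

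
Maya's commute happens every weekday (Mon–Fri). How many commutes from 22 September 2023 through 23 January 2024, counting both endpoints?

88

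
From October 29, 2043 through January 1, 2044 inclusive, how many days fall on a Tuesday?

October 29, 2043 is a Thursday.
That's 65 days from start to end, counting both.
65 = 7 × 9 + 2, so there are 9 full weeks plus 2 extra days.
Each full week contributes one Tuesday: 9 so far.
The 2 extra days are Thursday, Friday — none qualify.
Total: 9 + 0 = 9.

9 Tuesdays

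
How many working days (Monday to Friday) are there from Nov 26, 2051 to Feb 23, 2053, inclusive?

325 weekdays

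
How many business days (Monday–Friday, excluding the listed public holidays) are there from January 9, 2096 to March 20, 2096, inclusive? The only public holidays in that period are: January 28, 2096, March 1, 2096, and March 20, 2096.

January 9, 2096 is a Monday.
From January 9, 2096 to March 20, 2096 is 72 days inclusive.
72 = 7 × 10 + 2, so there are 10 full weeks plus 2 extra days.
Each full week contributes 5 weekdays (Mon–Fri): 10 × 5 = 50.
The 2 extra days are Monday, Tuesday — 2 of them qualify.
Total: 50 + 2 = 52.
Holidays: January 28, 2096 (Sat); March 1, 2096 (Thu); March 20, 2096 (Tue).
2 of the 3 holidays fall on weekdays; the rest are weekends and were already excluded.
Business days: 52 − 2 = 50.

50 business days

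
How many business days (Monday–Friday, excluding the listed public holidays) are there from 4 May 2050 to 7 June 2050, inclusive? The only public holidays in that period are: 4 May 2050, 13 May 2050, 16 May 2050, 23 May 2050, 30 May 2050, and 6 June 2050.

19

4 May 2050 is a Wednesday.
The range spans 35 days (inclusive of both endpoints).
35 = 7 × 5, so the span is exactly 5 full weeks.
Each full week contributes 5 weekdays (Mon–Fri): 5 × 5 = 25.
Total: 25.
Holidays: 4 May 2050 (Wed); 13 May 2050 (Fri); 16 May 2050 (Mon); 23 May 2050 (Mon); 30 May 2050 (Mon); 6 June 2050 (Mon).
All 6 holidays fall on weekdays, so subtract 6.
Business days: 25 − 6 = 19.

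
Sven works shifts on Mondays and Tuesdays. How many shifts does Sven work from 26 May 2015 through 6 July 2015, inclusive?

12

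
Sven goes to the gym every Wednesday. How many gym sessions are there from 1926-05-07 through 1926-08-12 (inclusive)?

14

1926-05-07 is a Friday.
From 1926-05-07 to 1926-08-12 is 98 days inclusive.
98 = 7 × 14, so the span is exactly 14 full weeks.
Each full week contributes one Wednesday: 14 so far.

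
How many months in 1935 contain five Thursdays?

A month has five Thursdays exactly when Thursday falls within its first (length − 28) days.
Jan: 31 days, starts Tue → 5 of Tue, Wed, Thu ✓
Feb: 28 days, starts Fri → 5 of (none)
Mar: 31 days, starts Fri → 5 of Fri, Sat, Sun
Apr: 30 days, starts Mon → 5 of Mon, Tue
May: 31 days, starts Wed → 5 of Wed, Thu, Fri ✓
Jun: 30 days, starts Sat → 5 of Sat, Sun
Jul: 31 days, starts Mon → 5 of Mon, Tue, Wed
Aug: 31 days, starts Thu → 5 of Thu, Fri, Sat ✓
Sep: 30 days, starts Sun → 5 of Sun, Mon
Oct: 31 days, starts Tue → 5 of Tue, Wed, Thu ✓
Nov: 30 days, starts Fri → 5 of Fri, Sat
Dec: 31 days, starts Sun → 5 of Sun, Mon, Tue
Months with five Thursdays: Jan, May, Aug, Oct.

4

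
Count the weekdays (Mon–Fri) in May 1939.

23

1 May 1939 is a Monday.
From 1 May 1939 to 31 May 1939 is 31 days inclusive.
31 = 7 × 4 + 3, so there are 4 full weeks plus 3 extra days.
Each full week contributes 5 weekdays (Mon–Fri): 4 × 5 = 20.
The 3 extra days are Monday, Tuesday, Wednesday — 3 of them qualify.
Total: 20 + 3 = 23.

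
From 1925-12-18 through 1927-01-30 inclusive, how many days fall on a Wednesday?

58

1925-12-18 is a Friday.
The range spans 409 days (inclusive of both endpoints).
409 = 7 × 58 + 3, so there are 58 full weeks plus 3 extra days.
Each full week contributes one Wednesday: 58 so far.
The 3 extra days are Friday, Saturday, Sunday — none qualify.
Total: 58 + 0 = 58.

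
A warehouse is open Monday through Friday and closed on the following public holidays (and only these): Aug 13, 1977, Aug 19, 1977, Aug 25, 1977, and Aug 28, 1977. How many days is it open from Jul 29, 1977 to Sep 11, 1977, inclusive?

Jul 29, 1977 is a Friday.
That's 45 days from start to end, counting both.
45 = 7 × 6 + 3, so there are 6 full weeks plus 3 extra days.
Each full week contributes 5 weekdays (Mon–Fri): 6 × 5 = 30.
The 3 extra days are Fri, Sat, Sun — 1 of them qualifies.
Total: 30 + 1 = 31.
Holidays: Aug 13, 1977 (Sat); Aug 19, 1977 (Fri); Aug 25, 1977 (Thu); Aug 28, 1977 (Sun).
2 of the 4 holidays fall on weekdays; the rest are weekends and were already excluded.
Business days: 31 − 2 = 29.

29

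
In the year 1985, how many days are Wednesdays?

52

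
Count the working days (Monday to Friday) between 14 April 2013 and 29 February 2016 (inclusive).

14 April 2013 is a Sunday.
From 14 April 2013 to 29 February 2016 is 1052 days inclusive.
1052 = 7 × 150 + 2, so there are 150 full weeks plus 2 extra days.
Each full week contributes 5 weekdays (Mon–Fri): 150 × 5 = 750.
The 2 extra days are Sunday, Monday — 1 of them qualifies.
Total: 750 + 1 = 751.

751 weekdays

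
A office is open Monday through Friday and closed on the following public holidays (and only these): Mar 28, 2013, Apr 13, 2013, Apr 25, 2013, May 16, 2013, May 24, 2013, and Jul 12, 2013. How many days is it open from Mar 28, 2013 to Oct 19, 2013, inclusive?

142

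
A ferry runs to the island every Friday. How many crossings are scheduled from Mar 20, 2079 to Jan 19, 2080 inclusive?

44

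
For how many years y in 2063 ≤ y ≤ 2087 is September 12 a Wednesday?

Day of week of September 12 in each year:
2063: Wed ✓, 2064: Fri, 2065: Sat, 2066: Sun, 2067: Mon, 2068: Wed ✓, 2069: Thu, 2070: Fri, 2071: Sat, 2072: Mon, 2073: Tue, 2074: Wed ✓, 2075: Thu, 2076: Sat, 2077: Sun, 2078: Mon, 2079: Tue, 2080: Thu, 2081: Fri, 2082: Sat, 2083: Sun, 2084: Tue, 2085: Wed ✓, 2086: Thu, 2087: Fri
Wednesdays: 2063, 2068, 2074, 2085.

4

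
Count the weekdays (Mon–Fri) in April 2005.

21

April 1, 2005 is a Friday.
That's 30 days from start to end, counting both.
30 = 7 × 4 + 2, so there are 4 full weeks plus 2 extra days.
Each full week contributes 5 weekdays (Mon–Fri): 4 × 5 = 20.
The 2 extra days are Fri, Sat — 1 of them qualifies.
Total: 20 + 1 = 21.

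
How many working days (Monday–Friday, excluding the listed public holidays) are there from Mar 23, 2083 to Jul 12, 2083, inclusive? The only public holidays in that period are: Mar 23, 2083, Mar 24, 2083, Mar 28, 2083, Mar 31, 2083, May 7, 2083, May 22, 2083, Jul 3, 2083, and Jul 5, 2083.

75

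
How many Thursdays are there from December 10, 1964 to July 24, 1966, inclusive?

December 10, 1964 is a Thursday.
That's 592 days from start to end, counting both.
592 = 7 × 84 + 4, so there are 84 full weeks plus 4 extra days.
Each full week contributes one Thursday: 84 so far.
The 4 extra days are Thu, Fri, Sat, Sun — 1 of them qualifies.
Total: 84 + 1 = 85.

85 Thursdays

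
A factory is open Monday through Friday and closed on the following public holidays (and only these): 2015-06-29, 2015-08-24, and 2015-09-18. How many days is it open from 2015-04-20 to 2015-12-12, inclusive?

167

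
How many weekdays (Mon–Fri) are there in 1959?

261 weekdays

Jan 1, 1959 is a Thursday.
The range spans 365 days (inclusive of both endpoints).
365 = 7 × 52 + 1, so there are 52 full weeks plus 1 extra day.
Each full week contributes 5 weekdays (Mon–Fri): 52 × 5 = 260.
The 1 extra day is Thu — 1 of them qualifies.
Total: 260 + 1 = 261.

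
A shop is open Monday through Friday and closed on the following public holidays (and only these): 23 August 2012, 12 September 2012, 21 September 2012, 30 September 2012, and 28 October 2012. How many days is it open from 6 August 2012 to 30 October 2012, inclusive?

6 August 2012 is a Monday.
From 6 August 2012 to 30 October 2012 is 86 days inclusive.
86 = 7 × 12 + 2, so there are 12 full weeks plus 2 extra days.
Each full week contributes 5 weekdays (Mon–Fri): 12 × 5 = 60.
The 2 extra days are Monday, Tuesday — 2 of them qualify.
Total: 60 + 2 = 62.
Holidays: 23 August 2012 (Thu); 12 September 2012 (Wed); 21 September 2012 (Fri); 30 September 2012 (Sun); 28 October 2012 (Sun).
3 of the 5 holidays fall on weekdays; the rest are weekends and were already excluded.
Business days: 62 − 3 = 59.

59 business days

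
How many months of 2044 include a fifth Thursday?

A month has five Thursdays exactly when Thursday falls within its first (length − 28) days.
Jan: 31 days, starts Fri → 5 of Fri, Sat, Sun
Feb: 29 days, starts Mon → 5 of Mon
Mar: 31 days, starts Tue → 5 of Tue, Wed, Thu ✓
Apr: 30 days, starts Fri → 5 of Fri, Sat
May: 31 days, starts Sun → 5 of Sun, Mon, Tue
Jun: 30 days, starts Wed → 5 of Wed, Thu ✓
Jul: 31 days, starts Fri → 5 of Fri, Sat, Sun
Aug: 31 days, starts Mon → 5 of Mon, Tue, Wed
Sep: 30 days, starts Thu → 5 of Thu, Fri ✓
Oct: 31 days, starts Sat → 5 of Sat, Sun, Mon
Nov: 30 days, starts Tue → 5 of Tue, Wed
Dec: 31 days, starts Thu → 5 of Thu, Fri, Sat ✓
Months with five Thursdays: Mar, Jun, Sep, Dec.

4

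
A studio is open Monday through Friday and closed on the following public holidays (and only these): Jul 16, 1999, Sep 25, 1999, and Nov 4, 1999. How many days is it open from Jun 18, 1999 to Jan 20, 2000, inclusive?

153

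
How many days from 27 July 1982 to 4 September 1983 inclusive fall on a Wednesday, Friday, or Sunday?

27 July 1982 is a Tuesday.
That's 405 days from start to end, counting both.
405 = 7 × 57 + 6, so there are 57 full weeks plus 6 extra days.
Each full week contributes 3 days from the set (Wed, Fri, Sun): 57 × 3 = 171.
The 6 extra days are Tuesday, Wednesday, Thursday, Friday, Saturday, Sunday — 3 of them qualify.
Total: 171 + 3 = 174.

174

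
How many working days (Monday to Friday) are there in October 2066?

21

Oct 1, 2066 is a Friday.
From Oct 1, 2066 to Oct 31, 2066 is 31 days inclusive.
31 = 7 × 4 + 3, so there are 4 full weeks plus 3 extra days.
Each full week contributes 5 weekdays (Mon–Fri): 4 × 5 = 20.
The 3 extra days are Friday, Saturday, Sunday — 1 of them qualifies.
Total: 20 + 1 = 21.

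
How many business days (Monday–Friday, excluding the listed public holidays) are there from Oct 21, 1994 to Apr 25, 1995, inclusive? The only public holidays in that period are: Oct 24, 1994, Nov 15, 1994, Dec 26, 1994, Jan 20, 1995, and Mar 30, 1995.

128

Oct 21, 1994 is a Friday.
The range spans 187 days (inclusive of both endpoints).
187 = 7 × 26 + 5, so there are 26 full weeks plus 5 extra days.
Each full week contributes 5 weekdays (Mon–Fri): 26 × 5 = 130.
The 5 extra days are Friday, Saturday, Sunday, Monday, Tuesday — 3 of them qualify.
Total: 130 + 3 = 133.
Holidays: Oct 24, 1994 (Mon); Nov 15, 1994 (Tue); Dec 26, 1994 (Mon); Jan 20, 1995 (Fri); Mar 30, 1995 (Thu).
All 5 holidays fall on weekdays, so subtract 5.
Business days: 133 − 5 = 128.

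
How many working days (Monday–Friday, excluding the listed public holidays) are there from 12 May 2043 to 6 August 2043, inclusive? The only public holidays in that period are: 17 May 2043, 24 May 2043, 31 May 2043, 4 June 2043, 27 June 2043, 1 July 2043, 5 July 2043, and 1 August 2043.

12 May 2043 is a Tuesday.
From 12 May 2043 to 6 August 2043 is 87 days inclusive.
87 = 7 × 12 + 3, so there are 12 full weeks plus 3 extra days.
Each full week contributes 5 weekdays (Mon–Fri): 12 × 5 = 60.
The 3 extra days are Tue, Wed, Thu — 3 of them qualify.
Total: 60 + 3 = 63.
Holidays: 17 May 2043 (Sun); 24 May 2043 (Sun); 31 May 2043 (Sun); 4 June 2043 (Thu); 27 June 2043 (Sat); 1 July 2043 (Wed); 5 July 2043 (Sun); 1 August 2043 (Sat).
2 of the 8 holidays fall on weekdays; the rest are weekends and were already excluded.
Business days: 63 − 2 = 61.

61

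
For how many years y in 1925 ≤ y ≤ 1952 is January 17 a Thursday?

Day of week of January 17 in each year:
1925: Sat, 1926: Sun, 1927: Mon, 1928: Tue, 1929: Thu ✓, 1930: Fri, 1931: Sat, 1932: Sun, 1933: Tue, 1934: Wed, 1935: Thu ✓, 1936: Fri, 1937: Sun, 1938: Mon, 1939: Tue, 1940: Wed, 1941: Fri, 1942: Sat, 1943: Sun, 1944: Mon, 1945: Wed, 1946: Thu ✓, 1947: Fri, 1948: Sat, 1949: Mon, 1950: Tue, 1951: Wed, 1952: Thu ✓
Thursdays: 1929, 1935, 1946, 1952.

4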